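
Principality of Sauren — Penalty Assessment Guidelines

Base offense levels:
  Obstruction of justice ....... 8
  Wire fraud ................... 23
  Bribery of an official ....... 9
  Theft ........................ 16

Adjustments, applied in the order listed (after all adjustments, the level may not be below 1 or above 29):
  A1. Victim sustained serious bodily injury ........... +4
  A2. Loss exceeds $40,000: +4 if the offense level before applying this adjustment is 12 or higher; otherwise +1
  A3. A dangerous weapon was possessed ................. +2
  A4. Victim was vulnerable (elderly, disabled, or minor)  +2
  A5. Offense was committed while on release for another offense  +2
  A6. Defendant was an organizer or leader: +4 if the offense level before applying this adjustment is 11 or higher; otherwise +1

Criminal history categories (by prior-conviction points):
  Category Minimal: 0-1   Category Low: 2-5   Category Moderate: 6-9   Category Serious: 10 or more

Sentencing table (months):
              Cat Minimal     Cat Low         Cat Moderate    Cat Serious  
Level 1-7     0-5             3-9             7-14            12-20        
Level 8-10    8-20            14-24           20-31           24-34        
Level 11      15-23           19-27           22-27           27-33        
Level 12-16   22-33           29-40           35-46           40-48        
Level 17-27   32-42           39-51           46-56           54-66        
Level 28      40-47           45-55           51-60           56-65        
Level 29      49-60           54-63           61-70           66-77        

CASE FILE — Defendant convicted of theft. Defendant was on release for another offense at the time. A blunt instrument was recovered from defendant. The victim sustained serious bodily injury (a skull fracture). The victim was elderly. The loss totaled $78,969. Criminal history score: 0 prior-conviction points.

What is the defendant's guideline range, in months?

49-60 months

Base offense level for theft: 16.
A1 applies: 16 + 4 = 20.
A2 applies (level before this adjustment is 20 ≥ 12, so +4): 20 + 4 = 24.
A3 applies: 24 + 2 = 26.
A4 applies: 26 + 2 = 28.
A5 applies: 28 + 2 = 30.
A6 does not apply.
Level 30 exceeds the maximum of 29; capped at 29.
Final offense level: 29.
Criminal history: 0 prior points → Category Minimal (0-1).
Level 29 falls in the 29 band.
Grid: Level 29 × Category Minimal = 49-60 months.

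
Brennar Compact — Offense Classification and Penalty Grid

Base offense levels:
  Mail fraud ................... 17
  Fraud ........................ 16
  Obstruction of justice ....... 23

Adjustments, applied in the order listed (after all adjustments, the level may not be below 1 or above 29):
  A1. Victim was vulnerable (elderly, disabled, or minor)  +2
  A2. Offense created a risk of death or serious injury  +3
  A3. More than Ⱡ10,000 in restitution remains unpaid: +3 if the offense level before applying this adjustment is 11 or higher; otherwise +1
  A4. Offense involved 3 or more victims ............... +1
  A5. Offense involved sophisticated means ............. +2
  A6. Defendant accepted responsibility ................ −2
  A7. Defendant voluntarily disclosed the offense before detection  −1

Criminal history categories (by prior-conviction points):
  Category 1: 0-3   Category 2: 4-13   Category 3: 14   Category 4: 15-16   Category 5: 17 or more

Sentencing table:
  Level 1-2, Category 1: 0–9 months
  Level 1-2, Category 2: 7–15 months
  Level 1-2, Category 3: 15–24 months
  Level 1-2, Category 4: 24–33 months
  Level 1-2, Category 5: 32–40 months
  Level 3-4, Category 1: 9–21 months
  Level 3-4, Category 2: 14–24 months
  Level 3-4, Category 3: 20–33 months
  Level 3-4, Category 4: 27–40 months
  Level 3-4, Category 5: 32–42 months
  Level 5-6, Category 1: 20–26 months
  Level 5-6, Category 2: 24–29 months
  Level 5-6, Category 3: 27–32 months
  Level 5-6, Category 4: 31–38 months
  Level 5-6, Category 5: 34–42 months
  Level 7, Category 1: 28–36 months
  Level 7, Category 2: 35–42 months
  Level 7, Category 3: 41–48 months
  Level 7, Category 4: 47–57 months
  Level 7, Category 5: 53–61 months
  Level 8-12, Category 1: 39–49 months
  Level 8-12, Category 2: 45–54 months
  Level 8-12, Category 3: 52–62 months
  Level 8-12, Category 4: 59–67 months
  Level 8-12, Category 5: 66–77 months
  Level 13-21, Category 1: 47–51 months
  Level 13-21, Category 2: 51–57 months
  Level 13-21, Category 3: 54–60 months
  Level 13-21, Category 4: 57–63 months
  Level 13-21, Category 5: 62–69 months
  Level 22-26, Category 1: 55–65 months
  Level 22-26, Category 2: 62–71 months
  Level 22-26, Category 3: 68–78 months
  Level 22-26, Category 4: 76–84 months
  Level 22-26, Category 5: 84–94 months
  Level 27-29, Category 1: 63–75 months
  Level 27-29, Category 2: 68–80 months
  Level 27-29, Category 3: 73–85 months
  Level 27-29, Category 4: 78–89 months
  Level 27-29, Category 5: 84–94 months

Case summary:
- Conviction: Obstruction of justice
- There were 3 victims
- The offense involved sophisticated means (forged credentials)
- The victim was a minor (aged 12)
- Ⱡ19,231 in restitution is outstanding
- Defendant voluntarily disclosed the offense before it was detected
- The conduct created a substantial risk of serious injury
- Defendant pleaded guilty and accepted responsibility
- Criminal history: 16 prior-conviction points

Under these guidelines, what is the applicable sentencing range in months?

Base offense level for obstruction of justice: 23.
A1 applies: 23 + 2 = 25.
A2 applies: 25 + 3 = 28.
A3 applies (level before this adjustment is 28 ≥ 11, so +3): 28 + 3 = 31.
A4 applies: 31 + 1 = 32.
A5 applies: 32 + 2 = 34.
A6 applies: 34 − 2 = 32.
A7 applies: 32 − 1 = 31.
Level 31 exceeds the maximum of 29; capped at 29.
Final offense level: 29.
Criminal history: 16 prior points → Category 4 (15-16).
Level 29 falls in the 27-29 band.
Grid: Level 27-29 × Category 4 = 78-89 months.

78-89 months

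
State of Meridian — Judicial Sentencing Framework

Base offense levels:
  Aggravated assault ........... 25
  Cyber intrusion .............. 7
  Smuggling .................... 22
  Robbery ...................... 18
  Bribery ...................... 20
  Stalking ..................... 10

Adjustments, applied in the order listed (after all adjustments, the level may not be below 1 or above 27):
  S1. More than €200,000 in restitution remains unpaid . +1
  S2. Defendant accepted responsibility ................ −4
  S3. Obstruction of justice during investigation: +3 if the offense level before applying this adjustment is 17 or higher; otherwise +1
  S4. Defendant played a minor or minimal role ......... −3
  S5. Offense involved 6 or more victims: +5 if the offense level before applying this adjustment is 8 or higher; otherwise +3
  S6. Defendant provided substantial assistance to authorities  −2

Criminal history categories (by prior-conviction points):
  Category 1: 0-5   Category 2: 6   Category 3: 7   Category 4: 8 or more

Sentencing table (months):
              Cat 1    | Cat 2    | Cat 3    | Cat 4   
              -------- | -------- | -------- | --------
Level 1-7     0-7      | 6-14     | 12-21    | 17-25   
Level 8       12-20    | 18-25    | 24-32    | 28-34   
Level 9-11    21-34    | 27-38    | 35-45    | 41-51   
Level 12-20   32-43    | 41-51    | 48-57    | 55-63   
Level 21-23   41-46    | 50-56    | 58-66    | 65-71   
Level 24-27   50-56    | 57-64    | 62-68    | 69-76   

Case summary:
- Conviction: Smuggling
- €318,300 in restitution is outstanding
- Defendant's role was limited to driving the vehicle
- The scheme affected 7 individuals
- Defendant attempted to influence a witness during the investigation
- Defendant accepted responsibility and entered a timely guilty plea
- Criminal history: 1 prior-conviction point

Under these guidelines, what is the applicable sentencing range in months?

50-56 months

Base offense level for smuggling: 22.
S1 applies: 22 + 1 = 23.
S2 applies: 23 − 4 = 19.
S3 applies (level before this adjustment is 19 ≥ 17, so +3): 19 + 3 = 22.
S4 applies: 22 − 3 = 19.
S5 applies (level before this adjustment is 19 ≥ 8, so +5): 19 + 5 = 24.
S6 does not apply.
Final offense level: 24.
Criminal history: 1 prior point → Category 1 (0-5).
Level 24 falls in the 24-27 band.
Grid: Level 24-27 × Category 1 = 50-56 months.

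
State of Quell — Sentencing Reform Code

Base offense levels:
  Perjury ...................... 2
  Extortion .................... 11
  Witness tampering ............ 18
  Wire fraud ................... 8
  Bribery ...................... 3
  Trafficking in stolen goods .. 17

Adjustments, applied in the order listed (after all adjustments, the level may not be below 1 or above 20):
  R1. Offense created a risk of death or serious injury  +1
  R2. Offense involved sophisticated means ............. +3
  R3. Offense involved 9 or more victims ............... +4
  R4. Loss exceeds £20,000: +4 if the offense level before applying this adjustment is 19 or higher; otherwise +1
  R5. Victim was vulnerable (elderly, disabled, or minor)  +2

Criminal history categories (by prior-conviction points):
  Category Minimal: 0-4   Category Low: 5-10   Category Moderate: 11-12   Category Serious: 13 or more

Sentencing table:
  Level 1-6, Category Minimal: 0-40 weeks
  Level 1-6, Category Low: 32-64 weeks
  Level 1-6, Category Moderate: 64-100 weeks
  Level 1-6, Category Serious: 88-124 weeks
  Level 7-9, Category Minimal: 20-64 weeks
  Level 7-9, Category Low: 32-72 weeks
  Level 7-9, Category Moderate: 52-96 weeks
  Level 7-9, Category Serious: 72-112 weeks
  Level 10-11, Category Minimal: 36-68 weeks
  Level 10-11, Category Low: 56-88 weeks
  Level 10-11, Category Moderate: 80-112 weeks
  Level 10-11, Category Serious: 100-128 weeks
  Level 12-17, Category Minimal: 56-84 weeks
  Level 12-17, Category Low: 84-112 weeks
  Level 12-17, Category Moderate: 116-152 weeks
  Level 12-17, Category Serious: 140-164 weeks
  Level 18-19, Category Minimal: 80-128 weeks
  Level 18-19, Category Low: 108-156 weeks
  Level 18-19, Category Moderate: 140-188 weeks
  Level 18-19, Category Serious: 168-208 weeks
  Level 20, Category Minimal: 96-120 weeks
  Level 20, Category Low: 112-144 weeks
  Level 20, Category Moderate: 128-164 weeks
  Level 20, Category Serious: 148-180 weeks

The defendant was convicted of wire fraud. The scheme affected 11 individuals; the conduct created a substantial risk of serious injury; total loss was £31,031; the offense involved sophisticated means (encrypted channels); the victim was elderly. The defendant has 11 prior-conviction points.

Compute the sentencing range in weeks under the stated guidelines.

140-188 weeks

Base offense level for wire fraud: 8.
R1 applies: 8 + 1 = 9.
R2 applies: 9 + 3 = 12.
R3 applies: 12 + 4 = 16.
R4 applies (level before this adjustment is 16 < 19, so +1): 16 + 1 = 17.
R5 applies: 17 + 2 = 19.
Final offense level: 19.
Criminal history: 11 prior points → Category Moderate (11-12).
Level 19 falls in the 18-19 band.
Grid: Level 18-19 × Category Moderate = 140-188 weeks.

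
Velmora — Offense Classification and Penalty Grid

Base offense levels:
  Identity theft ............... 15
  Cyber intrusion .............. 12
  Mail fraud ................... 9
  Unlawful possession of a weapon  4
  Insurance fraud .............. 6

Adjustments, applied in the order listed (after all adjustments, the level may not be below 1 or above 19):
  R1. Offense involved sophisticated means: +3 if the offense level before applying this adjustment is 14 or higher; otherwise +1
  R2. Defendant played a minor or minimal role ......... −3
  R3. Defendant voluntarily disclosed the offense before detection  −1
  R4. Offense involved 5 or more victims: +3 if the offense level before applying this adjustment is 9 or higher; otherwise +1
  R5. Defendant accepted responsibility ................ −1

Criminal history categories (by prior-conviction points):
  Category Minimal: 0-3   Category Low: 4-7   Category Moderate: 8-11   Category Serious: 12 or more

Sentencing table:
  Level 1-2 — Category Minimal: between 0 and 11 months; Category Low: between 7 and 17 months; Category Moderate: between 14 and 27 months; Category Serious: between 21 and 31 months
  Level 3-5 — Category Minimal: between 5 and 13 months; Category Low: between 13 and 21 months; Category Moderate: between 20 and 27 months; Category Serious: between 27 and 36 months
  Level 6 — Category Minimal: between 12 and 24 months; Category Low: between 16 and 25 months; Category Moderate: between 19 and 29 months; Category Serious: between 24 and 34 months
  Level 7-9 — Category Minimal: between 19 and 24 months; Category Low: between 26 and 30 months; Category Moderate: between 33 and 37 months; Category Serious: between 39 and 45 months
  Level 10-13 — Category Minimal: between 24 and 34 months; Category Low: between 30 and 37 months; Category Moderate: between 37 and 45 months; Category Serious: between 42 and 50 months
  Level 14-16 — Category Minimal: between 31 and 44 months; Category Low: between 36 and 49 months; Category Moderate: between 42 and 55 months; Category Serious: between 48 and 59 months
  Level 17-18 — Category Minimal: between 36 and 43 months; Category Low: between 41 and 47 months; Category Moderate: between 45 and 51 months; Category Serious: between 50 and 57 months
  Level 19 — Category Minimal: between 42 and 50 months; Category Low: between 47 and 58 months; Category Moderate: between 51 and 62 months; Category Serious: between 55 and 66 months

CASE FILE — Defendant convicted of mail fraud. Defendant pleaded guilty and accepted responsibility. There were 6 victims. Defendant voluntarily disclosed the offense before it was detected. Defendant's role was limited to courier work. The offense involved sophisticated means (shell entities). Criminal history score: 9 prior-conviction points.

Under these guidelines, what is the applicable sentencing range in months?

Base offense level for mail fraud: 9.
R1 applies (level before this adjustment is 9 < 14, so +1): 9 + 1 = 10.
R2 applies: 10 − 3 = 7.
R3 applies: 7 − 1 = 6.
R4 applies (level before this adjustment is 6 < 9, so +1): 6 + 1 = 7.
R5 applies: 7 − 1 = 6.
Final offense level: 6.
Criminal history: 9 prior points → Category Moderate (8-11).
Level 6 falls in the 6 band.
Grid: Level 6 × Category Moderate = 19-29 months.

19-29 months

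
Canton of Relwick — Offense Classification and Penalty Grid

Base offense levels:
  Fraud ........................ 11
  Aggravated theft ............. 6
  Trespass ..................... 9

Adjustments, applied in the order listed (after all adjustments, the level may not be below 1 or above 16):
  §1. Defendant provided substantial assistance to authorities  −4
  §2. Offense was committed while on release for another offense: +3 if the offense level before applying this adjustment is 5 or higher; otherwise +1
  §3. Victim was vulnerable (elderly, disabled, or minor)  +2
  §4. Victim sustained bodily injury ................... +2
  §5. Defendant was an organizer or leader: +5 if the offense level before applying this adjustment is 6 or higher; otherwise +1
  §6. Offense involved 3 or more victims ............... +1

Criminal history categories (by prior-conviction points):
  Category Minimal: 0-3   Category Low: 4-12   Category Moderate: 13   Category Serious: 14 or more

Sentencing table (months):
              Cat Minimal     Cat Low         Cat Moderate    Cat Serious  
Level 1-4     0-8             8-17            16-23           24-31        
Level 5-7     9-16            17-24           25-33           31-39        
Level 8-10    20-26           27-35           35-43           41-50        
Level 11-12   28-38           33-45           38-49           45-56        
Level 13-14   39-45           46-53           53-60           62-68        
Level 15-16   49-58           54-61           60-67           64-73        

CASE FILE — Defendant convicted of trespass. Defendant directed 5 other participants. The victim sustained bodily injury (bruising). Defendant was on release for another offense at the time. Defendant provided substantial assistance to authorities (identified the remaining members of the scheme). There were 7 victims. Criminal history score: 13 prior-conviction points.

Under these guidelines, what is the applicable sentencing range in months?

60-67 months

Base offense level for trespass: 9.
§1 applies: 9 − 4 = 5.
§2 applies (level before this adjustment is 5 ≥ 5, so +3): 5 + 3 = 8.
§4 applies: 8 + 2 = 10.
§5 applies (level before this adjustment is 10 ≥ 6, so +5): 10 + 5 = 15.
§6 applies: 15 + 1 = 16.
Final offense level: 16.
Criminal history: 13 prior points → Category Moderate (13).
Level 16 falls in the 15-16 band.
Grid: Level 15-16 × Category Moderate = 60-67 months.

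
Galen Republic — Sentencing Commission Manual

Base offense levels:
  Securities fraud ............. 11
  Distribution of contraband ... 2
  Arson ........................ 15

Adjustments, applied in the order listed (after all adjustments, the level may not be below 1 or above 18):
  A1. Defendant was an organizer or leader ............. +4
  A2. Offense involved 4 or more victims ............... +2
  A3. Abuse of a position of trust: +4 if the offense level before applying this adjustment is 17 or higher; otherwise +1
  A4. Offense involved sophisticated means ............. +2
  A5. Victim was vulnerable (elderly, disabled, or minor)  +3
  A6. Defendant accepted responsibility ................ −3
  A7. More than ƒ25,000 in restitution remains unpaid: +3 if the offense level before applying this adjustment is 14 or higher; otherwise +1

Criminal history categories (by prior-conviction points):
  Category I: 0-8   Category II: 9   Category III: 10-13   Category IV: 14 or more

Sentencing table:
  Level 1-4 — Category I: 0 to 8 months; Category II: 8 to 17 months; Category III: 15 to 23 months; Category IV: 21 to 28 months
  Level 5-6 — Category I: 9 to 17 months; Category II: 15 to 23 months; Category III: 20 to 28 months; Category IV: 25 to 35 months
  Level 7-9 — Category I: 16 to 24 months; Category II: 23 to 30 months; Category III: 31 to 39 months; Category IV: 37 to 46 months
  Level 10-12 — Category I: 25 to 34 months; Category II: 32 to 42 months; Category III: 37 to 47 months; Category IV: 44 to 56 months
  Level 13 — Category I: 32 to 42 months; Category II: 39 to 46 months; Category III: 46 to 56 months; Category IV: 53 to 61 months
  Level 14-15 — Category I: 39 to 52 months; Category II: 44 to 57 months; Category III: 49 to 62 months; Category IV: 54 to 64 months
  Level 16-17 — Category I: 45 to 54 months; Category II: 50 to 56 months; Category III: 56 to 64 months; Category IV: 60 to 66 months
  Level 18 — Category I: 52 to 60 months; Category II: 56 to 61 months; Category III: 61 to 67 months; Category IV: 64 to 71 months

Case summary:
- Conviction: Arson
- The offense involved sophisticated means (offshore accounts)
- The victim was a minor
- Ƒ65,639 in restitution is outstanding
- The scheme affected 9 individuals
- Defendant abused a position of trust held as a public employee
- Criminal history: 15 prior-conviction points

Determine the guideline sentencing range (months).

64-71 months

Base offense level for arson: 15.
A1 does not apply.
A2 applies: 15 + 2 = 17.
A3 applies (level before this adjustment is 17 ≥ 17, so +4): 17 + 4 = 21.
A4 applies: 21 + 2 = 23.
A5 applies: 23 + 3 = 26.
A6 does not apply.
A7 applies (level before this adjustment is 26 ≥ 14, so +3): 26 + 3 = 29.
Level 29 exceeds the maximum of 18; capped at 18.
Final offense level: 18.
Criminal history: 15 prior points → Category IV (14+).
Level 18 falls in the 18 band.
Grid: Level 18 × Category IV = 64-71 months.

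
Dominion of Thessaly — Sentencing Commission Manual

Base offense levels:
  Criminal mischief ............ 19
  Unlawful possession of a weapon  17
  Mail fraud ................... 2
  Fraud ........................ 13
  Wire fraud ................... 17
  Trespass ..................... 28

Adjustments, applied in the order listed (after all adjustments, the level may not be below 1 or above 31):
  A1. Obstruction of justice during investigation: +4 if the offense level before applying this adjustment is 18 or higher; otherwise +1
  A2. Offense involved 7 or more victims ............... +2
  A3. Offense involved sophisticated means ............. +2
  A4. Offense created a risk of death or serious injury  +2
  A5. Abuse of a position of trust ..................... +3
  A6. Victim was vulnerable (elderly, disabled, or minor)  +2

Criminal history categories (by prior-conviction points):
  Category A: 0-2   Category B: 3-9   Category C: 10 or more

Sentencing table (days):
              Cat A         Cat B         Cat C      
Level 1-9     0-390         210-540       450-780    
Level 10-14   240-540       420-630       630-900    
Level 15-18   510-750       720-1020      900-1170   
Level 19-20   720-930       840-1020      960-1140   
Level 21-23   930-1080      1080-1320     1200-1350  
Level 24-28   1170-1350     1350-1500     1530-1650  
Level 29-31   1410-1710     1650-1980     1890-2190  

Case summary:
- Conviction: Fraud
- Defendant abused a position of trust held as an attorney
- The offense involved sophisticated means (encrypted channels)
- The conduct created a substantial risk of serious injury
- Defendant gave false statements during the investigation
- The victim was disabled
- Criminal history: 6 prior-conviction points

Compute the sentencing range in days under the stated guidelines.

1080-1320 days

Base offense level for fraud: 13.
A1 applies (level before this adjustment is 13 < 18, so +1): 13 + 1 = 14.
A2 does not apply.
A3 applies: 14 + 2 = 16.
A4 applies: 16 + 2 = 18.
A5 applies: 18 + 3 = 21.
A6 applies: 21 + 2 = 23.
Final offense level: 23.
Criminal history: 6 prior points → Category B (3-9).
Level 23 falls in the 21-23 band.
Grid: Level 21-23 × Category B = 1080-1320 days.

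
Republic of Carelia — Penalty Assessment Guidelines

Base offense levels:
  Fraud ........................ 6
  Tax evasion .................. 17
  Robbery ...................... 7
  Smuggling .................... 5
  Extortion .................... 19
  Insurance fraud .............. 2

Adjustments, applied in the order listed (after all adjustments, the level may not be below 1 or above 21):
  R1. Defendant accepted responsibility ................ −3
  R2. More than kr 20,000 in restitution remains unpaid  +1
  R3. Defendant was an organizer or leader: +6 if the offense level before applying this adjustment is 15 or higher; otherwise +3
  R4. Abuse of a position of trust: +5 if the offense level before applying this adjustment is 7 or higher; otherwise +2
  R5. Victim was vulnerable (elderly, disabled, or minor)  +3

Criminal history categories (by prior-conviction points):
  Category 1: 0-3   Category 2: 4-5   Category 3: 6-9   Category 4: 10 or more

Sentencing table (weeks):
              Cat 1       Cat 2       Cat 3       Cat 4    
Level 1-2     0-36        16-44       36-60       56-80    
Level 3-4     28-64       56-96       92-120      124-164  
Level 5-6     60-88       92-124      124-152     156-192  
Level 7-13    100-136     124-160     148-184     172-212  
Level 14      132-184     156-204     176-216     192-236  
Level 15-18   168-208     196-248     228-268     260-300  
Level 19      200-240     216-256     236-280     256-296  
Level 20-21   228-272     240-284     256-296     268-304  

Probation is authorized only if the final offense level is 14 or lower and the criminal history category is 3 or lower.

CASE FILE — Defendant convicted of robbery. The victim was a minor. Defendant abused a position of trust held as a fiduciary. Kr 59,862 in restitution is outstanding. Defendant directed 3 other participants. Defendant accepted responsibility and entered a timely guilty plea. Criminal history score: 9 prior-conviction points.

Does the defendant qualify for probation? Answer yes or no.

No

Base offense level for robbery: 7.
R1 applies: 7 − 3 = 4.
R2 applies: 4 + 1 = 5.
R3 applies (level before this adjustment is 5 < 15, so +3): 5 + 3 = 8.
R4 applies (level before this adjustment is 8 ≥ 7, so +5): 8 + 5 = 13.
R5 applies: 13 + 3 = 16.
Final offense level: 16.
Criminal history: 9 prior points → Category 3 (6-9).
Level 16 falls in the 15-18 band.
Grid: Level 15-18 × Category 3 = 228-268 weeks.
Probation check: level 16 > 14 and category 3 ≤ 3 → not eligible.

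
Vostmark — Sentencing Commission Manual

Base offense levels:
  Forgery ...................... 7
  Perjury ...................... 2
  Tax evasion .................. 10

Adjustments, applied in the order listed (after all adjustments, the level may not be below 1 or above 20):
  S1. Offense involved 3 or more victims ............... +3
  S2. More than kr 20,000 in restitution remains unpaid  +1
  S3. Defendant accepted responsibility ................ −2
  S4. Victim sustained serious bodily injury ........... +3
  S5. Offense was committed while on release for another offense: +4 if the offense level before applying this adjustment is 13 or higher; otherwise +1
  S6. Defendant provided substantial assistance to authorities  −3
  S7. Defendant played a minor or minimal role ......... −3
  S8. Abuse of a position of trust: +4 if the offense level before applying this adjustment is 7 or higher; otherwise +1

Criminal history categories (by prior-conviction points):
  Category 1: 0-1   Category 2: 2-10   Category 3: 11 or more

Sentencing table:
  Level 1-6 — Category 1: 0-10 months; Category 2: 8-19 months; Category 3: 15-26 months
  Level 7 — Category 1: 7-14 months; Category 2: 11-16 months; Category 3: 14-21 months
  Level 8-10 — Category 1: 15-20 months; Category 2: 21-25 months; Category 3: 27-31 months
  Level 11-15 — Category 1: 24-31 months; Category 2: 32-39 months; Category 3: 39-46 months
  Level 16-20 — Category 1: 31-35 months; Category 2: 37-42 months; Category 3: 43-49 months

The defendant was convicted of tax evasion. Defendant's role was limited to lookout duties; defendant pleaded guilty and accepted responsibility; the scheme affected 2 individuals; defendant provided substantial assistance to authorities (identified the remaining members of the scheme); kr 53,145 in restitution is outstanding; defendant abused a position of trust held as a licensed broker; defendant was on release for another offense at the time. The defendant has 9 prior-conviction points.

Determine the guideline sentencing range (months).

8-19 months

Base offense level for tax evasion: 10.
S1 does not apply.
S2 applies: 10 + 1 = 11.
S3 applies: 11 − 2 = 9.
S5 applies (level before this adjustment is 9 < 13, so +1): 9 + 1 = 10.
S6 applies: 10 − 3 = 7.
S7 applies: 7 − 3 = 4.
S8 applies (level before this adjustment is 4 < 7, so +1): 4 + 1 = 5.
Final offense level: 5.
Criminal history: 9 prior points → Category 2 (2-10).
Level 5 falls in the 1-6 band.
Grid: Level 1-6 × Category 2 = 8-19 months.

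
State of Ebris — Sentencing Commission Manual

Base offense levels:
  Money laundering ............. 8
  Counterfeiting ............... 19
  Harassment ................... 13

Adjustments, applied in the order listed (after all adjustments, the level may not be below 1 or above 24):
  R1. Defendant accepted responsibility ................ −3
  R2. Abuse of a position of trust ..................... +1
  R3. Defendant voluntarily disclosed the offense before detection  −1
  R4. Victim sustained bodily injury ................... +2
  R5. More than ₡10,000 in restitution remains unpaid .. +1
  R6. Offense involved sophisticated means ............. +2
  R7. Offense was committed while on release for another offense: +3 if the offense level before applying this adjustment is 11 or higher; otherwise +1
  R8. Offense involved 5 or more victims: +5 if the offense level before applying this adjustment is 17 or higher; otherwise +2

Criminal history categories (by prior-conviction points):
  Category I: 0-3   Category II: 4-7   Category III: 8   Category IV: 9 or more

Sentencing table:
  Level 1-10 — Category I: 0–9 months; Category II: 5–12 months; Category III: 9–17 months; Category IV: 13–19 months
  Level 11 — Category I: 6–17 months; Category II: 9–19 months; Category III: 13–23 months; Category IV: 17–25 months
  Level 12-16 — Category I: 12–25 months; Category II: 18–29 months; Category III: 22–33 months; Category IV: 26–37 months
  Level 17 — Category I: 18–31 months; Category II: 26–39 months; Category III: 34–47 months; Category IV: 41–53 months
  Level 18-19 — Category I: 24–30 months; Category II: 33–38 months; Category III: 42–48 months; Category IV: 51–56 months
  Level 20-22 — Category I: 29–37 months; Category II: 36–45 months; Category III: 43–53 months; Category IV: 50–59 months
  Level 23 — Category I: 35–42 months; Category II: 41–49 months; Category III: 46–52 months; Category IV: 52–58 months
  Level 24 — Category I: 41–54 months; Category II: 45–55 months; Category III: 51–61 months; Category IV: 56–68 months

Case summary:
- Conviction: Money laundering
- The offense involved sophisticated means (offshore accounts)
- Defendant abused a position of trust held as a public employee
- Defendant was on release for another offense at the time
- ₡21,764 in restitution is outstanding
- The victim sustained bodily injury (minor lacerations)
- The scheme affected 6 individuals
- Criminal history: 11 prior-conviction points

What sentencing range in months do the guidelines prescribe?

Base offense level for money laundering: 8.
R1 does not apply.
R2 applies: 8 + 1 = 9.
R4 applies: 9 + 2 = 11.
R5 applies: 11 + 1 = 12.
R6 applies: 12 + 2 = 14.
R7 applies (level before this adjustment is 14 ≥ 11, so +3): 14 + 3 = 17.
R8 applies (level before this adjustment is 17 ≥ 17, so +5): 17 + 5 = 22.
Final offense level: 22.
Criminal history: 11 prior points → Category IV (9+).
Level 22 falls in the 20-22 band.
Grid: Level 20-22 × Category IV = 50-59 months.

50-59 months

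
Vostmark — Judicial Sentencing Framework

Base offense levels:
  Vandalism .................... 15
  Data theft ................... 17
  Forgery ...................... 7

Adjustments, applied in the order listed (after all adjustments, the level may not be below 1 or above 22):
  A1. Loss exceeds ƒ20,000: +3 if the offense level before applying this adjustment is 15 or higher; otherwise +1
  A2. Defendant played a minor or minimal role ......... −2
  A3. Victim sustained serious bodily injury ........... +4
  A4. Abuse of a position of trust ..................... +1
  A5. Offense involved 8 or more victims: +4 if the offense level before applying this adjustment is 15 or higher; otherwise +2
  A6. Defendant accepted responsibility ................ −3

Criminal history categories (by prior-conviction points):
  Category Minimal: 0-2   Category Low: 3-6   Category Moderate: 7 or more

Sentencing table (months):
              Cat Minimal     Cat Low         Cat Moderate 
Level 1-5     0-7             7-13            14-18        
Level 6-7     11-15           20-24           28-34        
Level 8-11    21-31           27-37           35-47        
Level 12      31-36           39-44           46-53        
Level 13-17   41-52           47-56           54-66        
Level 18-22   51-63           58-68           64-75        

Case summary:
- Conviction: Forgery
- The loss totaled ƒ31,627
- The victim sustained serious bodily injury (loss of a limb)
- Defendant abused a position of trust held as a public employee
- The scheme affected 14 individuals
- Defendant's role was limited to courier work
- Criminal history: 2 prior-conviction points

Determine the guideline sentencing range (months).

41-52 months

Base offense level for forgery: 7.
A1 applies (level before this adjustment is 7 < 15, so +1): 7 + 1 = 8.
A2 applies: 8 − 2 = 6.
A3 applies: 6 + 4 = 10.
A4 applies: 10 + 1 = 11.
A5 applies (level before this adjustment is 11 < 15, so +2): 11 + 2 = 13.
A6 does not apply.
Final offense level: 13.
Criminal history: 2 prior points → Category Minimal (0-2).
Level 13 falls in the 13-17 band.
Grid: Level 13-17 × Category Minimal = 41-52 months.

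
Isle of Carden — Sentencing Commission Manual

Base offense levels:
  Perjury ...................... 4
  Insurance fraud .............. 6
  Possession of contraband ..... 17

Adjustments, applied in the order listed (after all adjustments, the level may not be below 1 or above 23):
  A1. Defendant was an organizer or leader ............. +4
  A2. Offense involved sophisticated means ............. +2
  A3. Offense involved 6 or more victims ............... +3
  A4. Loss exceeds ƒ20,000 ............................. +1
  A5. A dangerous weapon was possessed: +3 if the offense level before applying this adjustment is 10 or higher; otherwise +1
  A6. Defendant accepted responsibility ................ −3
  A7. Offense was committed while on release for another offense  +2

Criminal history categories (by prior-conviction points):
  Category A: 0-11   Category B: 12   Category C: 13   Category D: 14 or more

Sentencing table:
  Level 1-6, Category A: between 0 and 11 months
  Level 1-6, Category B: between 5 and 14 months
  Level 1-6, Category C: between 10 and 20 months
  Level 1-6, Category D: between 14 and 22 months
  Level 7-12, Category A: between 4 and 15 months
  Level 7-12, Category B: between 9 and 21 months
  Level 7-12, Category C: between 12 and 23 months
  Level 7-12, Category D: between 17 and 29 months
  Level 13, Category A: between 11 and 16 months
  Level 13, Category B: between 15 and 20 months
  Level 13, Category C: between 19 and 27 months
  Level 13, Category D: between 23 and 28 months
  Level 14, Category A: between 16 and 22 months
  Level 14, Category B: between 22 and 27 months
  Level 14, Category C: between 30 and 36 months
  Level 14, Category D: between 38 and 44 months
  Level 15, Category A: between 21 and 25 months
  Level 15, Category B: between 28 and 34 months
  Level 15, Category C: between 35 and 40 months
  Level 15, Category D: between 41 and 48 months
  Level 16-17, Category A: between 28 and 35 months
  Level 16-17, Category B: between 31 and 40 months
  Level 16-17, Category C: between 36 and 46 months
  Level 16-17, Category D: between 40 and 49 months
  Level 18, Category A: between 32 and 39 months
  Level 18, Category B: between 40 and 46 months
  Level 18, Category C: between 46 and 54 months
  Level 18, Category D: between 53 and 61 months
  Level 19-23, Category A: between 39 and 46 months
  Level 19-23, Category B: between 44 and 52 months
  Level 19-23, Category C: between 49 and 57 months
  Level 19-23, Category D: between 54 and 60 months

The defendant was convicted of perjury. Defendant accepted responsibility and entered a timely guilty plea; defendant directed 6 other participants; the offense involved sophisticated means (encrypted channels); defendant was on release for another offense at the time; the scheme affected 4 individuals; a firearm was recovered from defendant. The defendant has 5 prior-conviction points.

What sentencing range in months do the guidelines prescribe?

Base offense level for perjury: 4.
A1 applies: 4 + 4 = 8.
A2 applies: 8 + 2 = 10.
A3 does not apply.
A4 does not apply.
A5 applies (level before this adjustment is 10 ≥ 10, so +3): 10 + 3 = 13.
A6 applies: 13 − 3 = 10.
A7 applies: 10 + 2 = 12.
Final offense level: 12.
Criminal history: 5 prior points → Category A (0-11).
Level 12 falls in the 7-12 band.
Grid: Level 7-12 × Category A = 4-15 months.

4-15 months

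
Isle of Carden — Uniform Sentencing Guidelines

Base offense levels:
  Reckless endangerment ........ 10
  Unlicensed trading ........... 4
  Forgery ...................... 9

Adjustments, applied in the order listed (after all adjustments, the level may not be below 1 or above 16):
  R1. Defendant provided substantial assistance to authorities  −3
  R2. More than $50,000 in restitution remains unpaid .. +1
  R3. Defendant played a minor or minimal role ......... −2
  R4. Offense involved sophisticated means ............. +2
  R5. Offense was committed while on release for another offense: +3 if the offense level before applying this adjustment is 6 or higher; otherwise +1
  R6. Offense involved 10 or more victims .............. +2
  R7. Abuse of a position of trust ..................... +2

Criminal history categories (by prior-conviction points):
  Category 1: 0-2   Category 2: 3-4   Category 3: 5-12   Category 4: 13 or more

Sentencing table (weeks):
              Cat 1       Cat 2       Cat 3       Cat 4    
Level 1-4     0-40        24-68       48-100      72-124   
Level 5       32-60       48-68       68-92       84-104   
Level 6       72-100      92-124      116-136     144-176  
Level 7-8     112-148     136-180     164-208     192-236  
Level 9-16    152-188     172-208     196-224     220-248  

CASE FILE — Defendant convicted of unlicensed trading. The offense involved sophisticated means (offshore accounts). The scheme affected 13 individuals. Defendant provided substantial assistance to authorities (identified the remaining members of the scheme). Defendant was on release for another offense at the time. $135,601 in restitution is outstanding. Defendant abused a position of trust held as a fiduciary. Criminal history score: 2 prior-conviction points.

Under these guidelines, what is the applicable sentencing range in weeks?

152-188 weeks

Base offense level for unlicensed trading: 4.
R1 applies: 4 − 3 = 1.
R2 applies: 1 + 1 = 2.
R3 does not apply.
R4 applies: 2 + 2 = 4.
R5 applies (level before this adjustment is 4 < 6, so +1): 4 + 1 = 5.
R6 applies: 5 + 2 = 7.
R7 applies: 7 + 2 = 9.
Final offense level: 9.
Criminal history: 2 prior points → Category 1 (0-2).
Level 9 falls in the 9-16 band.
Grid: Level 9-16 × Category 1 = 152-188 weeks.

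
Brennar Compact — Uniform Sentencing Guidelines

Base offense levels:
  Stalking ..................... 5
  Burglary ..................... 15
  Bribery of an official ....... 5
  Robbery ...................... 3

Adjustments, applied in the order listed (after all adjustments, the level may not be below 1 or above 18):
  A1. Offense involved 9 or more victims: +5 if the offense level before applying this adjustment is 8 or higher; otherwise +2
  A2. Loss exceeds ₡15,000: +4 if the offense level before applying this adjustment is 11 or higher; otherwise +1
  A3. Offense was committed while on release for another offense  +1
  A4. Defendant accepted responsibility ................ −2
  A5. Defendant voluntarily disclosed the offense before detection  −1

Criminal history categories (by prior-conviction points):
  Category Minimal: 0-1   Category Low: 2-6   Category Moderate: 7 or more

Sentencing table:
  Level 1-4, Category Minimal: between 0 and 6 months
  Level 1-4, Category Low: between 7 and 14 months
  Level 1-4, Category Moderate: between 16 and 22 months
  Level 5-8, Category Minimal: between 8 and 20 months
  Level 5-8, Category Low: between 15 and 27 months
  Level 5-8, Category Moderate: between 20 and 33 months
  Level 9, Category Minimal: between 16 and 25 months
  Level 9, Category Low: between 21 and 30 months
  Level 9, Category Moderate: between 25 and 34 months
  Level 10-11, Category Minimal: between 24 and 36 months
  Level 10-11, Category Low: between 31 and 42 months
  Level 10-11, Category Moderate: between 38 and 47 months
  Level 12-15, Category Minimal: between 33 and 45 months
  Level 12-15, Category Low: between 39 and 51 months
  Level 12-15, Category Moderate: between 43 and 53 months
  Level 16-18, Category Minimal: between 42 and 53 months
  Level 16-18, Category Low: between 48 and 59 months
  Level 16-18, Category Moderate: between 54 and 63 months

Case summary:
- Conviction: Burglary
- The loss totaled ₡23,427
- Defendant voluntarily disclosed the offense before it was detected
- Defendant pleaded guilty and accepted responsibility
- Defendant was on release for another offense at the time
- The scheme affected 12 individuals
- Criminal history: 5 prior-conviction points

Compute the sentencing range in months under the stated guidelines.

Base offense level for burglary: 15.
A1 applies (level before this adjustment is 15 ≥ 8, so +5): 15 + 5 = 20.
A2 applies (level before this adjustment is 20 ≥ 11, so +4): 20 + 4 = 24.
A3 applies: 24 + 1 = 25.
A4 applies: 25 − 2 = 23.
A5 applies: 23 − 1 = 22.
Level 22 exceeds the maximum of 18; capped at 18.
Final offense level: 18.
Criminal history: 5 prior points → Category Low (2-6).
Level 18 falls in the 16-18 band.
Grid: Level 16-18 × Category Low = 48-59 months.

48-59 months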